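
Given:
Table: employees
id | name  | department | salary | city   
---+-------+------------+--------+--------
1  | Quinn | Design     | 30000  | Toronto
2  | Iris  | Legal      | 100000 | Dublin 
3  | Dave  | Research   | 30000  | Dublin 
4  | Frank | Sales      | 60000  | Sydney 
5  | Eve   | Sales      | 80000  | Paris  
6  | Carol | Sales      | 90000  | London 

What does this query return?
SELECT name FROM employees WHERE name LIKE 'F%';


LIKE 'F%' matches names starting with 'F'
Matching: 1

1 rows:
Frank


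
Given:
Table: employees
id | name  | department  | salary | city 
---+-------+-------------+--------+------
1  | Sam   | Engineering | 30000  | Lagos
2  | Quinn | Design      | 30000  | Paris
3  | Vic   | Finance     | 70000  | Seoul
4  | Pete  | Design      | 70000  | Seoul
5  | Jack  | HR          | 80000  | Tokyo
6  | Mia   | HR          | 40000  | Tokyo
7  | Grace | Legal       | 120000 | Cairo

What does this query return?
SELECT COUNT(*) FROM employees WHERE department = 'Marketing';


Counting rows where department = 'Marketing'


0


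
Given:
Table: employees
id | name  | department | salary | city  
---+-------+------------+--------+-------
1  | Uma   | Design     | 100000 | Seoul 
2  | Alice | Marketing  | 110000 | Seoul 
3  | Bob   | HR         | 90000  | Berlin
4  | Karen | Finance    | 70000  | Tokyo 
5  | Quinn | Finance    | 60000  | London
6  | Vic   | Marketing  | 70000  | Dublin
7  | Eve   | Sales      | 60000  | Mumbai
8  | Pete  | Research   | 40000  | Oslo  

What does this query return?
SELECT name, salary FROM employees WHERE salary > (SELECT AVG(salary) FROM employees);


Subquery: AVG(salary) = 75000.0
Filtering: salary > 75000.0
  Uma (100000) -> MATCH
  Alice (110000) -> MATCH
  Bob (90000) -> MATCH


3 rows:
Uma, 100000
Alice, 110000
Bob, 90000


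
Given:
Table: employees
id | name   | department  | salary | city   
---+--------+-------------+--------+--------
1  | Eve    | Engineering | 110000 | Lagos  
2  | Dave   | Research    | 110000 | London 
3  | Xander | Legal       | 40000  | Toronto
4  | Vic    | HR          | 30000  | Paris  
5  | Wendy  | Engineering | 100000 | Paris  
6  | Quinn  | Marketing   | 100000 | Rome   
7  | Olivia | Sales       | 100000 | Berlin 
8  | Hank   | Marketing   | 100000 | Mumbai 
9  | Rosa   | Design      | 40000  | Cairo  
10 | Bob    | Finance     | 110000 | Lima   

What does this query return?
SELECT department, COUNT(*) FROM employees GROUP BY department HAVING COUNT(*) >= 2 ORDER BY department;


Groups with count >= 2:
  Engineering: 2 -> PASS
  Marketing: 2 -> PASS
  Design: 1 -> filtered out
  Finance: 1 -> filtered out
  HR: 1 -> filtered out
  Legal: 1 -> filtered out
  Research: 1 -> filtered out
  Sales: 1 -> filtered out


2 groups:
Engineering, 2
Marketing, 2


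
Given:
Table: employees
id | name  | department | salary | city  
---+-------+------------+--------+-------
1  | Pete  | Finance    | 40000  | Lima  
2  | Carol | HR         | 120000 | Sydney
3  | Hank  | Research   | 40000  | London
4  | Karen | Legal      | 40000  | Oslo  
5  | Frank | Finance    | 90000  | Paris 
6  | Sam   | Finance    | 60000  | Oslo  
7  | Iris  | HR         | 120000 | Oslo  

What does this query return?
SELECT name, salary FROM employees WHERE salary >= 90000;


Filtering: salary >= 90000
Matching: 3 rows

3 rows:
Carol, 120000
Frank, 90000
Iris, 120000


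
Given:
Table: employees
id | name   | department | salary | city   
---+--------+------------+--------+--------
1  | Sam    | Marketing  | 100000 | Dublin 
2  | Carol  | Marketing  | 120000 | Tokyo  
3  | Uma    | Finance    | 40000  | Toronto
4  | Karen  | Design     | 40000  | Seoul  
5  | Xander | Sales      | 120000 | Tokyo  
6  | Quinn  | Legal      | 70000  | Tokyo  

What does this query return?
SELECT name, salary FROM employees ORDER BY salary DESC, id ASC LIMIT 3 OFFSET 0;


Sort by salary DESC (id ASC tiebreak), then skip 0 and take 3
Rows 1 through 3

3 rows:
Carol, 120000
Xander, 120000
Sam, 100000


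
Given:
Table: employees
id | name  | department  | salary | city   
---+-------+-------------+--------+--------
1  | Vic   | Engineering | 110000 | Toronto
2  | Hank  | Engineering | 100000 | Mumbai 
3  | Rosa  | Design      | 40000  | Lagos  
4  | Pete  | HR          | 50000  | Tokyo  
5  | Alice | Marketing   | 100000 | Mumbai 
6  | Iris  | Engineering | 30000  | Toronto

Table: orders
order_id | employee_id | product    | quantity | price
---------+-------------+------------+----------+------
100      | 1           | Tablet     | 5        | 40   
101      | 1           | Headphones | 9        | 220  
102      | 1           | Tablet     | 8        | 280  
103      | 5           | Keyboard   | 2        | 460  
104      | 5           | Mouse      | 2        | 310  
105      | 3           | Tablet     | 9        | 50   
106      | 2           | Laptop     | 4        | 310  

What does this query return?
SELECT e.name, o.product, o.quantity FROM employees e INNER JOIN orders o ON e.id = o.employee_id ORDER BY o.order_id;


Joining employees.id = orders.employee_id:
  employee Vic (id=1) -> order Tablet
  employee Vic (id=1) -> order Headphones
  employee Vic (id=1) -> order Tablet
  employee Alice (id=5) -> order Keyboard
  employee Alice (id=5) -> order Mouse
  employee Rosa (id=3) -> order Tablet
  employee Hank (id=2) -> order Laptop


7 rows:
Vic, Tablet, 5
Vic, Headphones, 9
Vic, Tablet, 8
Alice, Keyboard, 2
Alice, Mouse, 2
Rosa, Tablet, 9
Hank, Laptop, 4


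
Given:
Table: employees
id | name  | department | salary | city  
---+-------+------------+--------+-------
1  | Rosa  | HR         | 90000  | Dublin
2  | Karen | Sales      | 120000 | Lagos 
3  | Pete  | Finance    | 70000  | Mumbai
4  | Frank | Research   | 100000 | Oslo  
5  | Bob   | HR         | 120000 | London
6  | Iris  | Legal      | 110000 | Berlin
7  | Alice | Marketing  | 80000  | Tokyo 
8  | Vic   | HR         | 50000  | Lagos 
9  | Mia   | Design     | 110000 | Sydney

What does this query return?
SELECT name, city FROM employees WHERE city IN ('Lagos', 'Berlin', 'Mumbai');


Filtering: city IN ('Lagos', 'Berlin', 'Mumbai')
Matching: 4 rows

4 rows:
Karen, Lagos
Pete, Mumbai
Iris, Berlin
Vic, Lagos


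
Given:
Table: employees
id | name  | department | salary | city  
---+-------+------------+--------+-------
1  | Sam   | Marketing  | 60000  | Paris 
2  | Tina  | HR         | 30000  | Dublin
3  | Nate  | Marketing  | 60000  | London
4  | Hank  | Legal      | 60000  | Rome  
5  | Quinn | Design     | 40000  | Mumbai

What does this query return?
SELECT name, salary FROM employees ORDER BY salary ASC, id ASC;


Sorting by salary ASC, then id ASC for ties

5 rows:
Tina, 30000
Quinn, 40000
Sam, 60000
Nate, 60000
Hank, 60000


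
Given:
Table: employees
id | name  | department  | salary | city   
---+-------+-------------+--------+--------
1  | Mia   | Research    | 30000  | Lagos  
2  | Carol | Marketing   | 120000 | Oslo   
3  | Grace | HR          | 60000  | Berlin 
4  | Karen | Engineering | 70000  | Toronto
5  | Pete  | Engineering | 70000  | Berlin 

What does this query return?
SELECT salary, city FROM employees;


Projecting columns: salary, city

5 rows:
30000, Lagos
120000, Oslo
60000, Berlin
70000, Toronto
70000, Berlin


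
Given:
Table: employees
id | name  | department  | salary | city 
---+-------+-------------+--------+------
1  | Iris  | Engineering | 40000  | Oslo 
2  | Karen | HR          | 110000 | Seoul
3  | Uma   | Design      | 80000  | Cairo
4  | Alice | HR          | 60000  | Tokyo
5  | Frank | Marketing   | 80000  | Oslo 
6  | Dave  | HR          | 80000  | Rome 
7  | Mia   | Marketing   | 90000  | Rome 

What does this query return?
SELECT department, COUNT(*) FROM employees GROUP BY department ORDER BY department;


Assigning each row to its department group:
  Iris -> Engineering
  Karen -> HR
  Uma -> Design
  Alice -> HR
  Frank -> Marketing
  Dave -> HR
  Mia -> Marketing


4 groups:
Design, 1
Engineering, 1
HR, 3
Marketing, 2


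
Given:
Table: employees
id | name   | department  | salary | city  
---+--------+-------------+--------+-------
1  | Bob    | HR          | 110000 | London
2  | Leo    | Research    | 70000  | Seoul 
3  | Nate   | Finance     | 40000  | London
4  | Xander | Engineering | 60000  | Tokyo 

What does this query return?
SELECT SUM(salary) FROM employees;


SUM(salary) = 110000 + 70000 + 40000 + 60000 = 280000

280000


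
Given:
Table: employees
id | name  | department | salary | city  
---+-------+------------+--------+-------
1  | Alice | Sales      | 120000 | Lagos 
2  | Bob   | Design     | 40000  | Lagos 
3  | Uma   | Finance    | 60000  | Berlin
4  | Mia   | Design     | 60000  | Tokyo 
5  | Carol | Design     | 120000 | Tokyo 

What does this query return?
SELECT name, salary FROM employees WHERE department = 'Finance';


Filtering: department = 'Finance'
Matching rows: 1

1 rows:
Uma, 60000


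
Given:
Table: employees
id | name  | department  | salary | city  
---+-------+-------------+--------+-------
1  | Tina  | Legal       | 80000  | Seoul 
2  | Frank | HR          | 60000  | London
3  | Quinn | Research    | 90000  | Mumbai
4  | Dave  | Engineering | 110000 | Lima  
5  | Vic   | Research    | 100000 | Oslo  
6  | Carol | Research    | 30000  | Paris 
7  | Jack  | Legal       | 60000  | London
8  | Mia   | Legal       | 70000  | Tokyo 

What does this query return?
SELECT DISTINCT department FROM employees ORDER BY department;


All 'department' values (row order): Legal, HR, Research, Engineering, Research, Research, Legal, Legal
Removing duplicates leaves 4 unique value(s).

4 values:
Engineering
HR
Legal
Research


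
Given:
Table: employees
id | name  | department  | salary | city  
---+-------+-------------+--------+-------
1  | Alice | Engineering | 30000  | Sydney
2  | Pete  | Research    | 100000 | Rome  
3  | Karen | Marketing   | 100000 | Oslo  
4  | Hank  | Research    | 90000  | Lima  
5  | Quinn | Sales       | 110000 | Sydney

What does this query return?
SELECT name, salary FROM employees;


Projecting columns: name, salary

5 rows:
Alice, 30000
Pete, 100000
Karen, 100000
Hank, 90000
Quinn, 110000


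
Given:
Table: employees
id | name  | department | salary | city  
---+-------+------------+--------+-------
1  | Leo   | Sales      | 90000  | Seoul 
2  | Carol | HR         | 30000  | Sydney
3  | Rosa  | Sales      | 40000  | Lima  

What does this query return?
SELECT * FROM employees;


SELECT * returns all 3 rows with all columns

3 rows:
1, Leo, Sales, 90000, Seoul
2, Carol, HR, 30000, Sydney
3, Rosa, Sales, 40000, Lima


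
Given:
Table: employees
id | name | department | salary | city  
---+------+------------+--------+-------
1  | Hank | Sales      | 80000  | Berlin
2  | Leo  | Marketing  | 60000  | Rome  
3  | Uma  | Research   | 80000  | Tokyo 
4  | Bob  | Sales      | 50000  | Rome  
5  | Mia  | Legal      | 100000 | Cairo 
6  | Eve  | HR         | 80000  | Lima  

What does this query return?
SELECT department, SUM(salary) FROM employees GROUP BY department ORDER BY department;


Summing salary within each department:
  HR: 80000 = 80000
  Legal: 100000 = 100000
  Marketing: 60000 = 60000
  Research: 80000 = 80000
  Sales: 80000 + 50000 = 130000


5 groups:
HR, 80000
Legal, 100000
Marketing, 60000
Research, 80000
Sales, 130000


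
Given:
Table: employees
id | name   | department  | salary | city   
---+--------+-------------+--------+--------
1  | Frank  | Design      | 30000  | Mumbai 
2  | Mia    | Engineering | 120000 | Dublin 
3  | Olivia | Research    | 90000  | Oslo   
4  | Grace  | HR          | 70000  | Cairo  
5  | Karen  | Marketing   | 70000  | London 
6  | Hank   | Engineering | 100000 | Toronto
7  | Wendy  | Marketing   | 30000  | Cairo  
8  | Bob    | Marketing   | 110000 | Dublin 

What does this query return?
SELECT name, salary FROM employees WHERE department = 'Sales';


Filtering: department = 'Sales'
Matching rows: 0

Empty result set (0 rows)


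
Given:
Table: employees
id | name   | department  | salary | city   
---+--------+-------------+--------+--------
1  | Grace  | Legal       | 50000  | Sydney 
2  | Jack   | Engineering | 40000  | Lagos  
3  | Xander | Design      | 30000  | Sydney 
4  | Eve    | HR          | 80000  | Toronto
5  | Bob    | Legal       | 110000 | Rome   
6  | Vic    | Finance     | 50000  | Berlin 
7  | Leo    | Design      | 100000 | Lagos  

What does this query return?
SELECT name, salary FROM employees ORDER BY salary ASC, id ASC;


Sorting by salary ASC, then id ASC for ties

7 rows:
Xander, 30000
Jack, 40000
Grace, 50000
Vic, 50000
Eve, 80000
Leo, 100000
Bob, 110000


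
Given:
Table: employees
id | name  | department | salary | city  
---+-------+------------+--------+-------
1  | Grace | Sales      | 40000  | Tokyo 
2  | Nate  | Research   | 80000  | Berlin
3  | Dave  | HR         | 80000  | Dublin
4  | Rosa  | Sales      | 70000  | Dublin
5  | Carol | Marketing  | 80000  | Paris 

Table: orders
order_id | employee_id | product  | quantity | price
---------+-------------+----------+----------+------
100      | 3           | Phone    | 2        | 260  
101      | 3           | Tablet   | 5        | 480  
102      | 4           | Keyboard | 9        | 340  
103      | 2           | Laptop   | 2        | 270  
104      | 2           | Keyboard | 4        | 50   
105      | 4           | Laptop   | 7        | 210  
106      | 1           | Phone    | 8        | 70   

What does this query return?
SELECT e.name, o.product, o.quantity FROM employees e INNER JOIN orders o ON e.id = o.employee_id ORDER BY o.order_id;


Joining employees.id = orders.employee_id:
  employee Dave (id=3) -> order Phone
  employee Dave (id=3) -> order Tablet
  employee Rosa (id=4) -> order Keyboard
  employee Nate (id=2) -> order Laptop
  employee Nate (id=2) -> order Keyboard
  employee Rosa (id=4) -> order Laptop
  employee Grace (id=1) -> order Phone


7 rows:
Dave, Phone, 2
Dave, Tablet, 5
Rosa, Keyboard, 9
Nate, Laptop, 2
Nate, Keyboard, 4
Rosa, Laptop, 7
Grace, Phone, 8


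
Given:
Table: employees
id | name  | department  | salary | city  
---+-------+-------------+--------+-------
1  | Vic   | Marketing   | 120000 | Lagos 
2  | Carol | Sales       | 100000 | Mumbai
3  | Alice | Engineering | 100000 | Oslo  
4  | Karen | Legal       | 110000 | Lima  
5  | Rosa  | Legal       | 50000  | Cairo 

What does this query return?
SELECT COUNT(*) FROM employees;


COUNT(*) counts all rows

5


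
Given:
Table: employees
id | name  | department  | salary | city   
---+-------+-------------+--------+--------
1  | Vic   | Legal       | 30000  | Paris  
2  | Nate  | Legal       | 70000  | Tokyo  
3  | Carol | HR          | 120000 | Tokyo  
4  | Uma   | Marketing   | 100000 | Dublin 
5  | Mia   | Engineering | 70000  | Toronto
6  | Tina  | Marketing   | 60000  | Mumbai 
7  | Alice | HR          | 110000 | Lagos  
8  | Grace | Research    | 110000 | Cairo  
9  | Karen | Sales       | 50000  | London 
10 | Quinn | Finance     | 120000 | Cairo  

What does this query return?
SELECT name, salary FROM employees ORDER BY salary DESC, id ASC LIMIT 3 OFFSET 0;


Sort by salary DESC (id ASC tiebreak), then skip 0 and take 3
Rows 1 through 3

3 rows:
Carol, 120000
Quinn, 120000
Alice, 110000


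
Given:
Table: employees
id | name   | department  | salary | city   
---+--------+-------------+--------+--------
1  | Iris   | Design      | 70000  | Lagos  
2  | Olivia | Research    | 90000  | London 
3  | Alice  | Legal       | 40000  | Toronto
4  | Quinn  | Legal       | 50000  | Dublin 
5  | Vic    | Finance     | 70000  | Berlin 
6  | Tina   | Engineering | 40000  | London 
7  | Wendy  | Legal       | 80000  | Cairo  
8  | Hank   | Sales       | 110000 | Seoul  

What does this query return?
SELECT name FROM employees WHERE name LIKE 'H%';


LIKE 'H%' matches names starting with 'H'
Matching: 1

1 rows:
Hank


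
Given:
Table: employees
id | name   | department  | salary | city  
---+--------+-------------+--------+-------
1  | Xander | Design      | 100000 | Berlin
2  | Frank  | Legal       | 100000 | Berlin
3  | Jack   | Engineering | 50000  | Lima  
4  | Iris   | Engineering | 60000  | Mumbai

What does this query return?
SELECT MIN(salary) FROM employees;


Salaries: 100000, 100000, 50000, 60000
MIN = 50000

50000


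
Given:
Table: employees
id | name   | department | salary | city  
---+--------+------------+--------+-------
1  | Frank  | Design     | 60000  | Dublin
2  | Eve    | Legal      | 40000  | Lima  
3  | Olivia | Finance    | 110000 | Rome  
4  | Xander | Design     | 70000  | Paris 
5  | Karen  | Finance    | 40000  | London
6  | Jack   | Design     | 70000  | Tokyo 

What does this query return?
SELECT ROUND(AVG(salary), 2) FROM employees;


SUM(salary) = 390000
COUNT = 6
ROUND(AVG, 2) = ROUND(390000 / 6, 2) = 65000.0

65000.0


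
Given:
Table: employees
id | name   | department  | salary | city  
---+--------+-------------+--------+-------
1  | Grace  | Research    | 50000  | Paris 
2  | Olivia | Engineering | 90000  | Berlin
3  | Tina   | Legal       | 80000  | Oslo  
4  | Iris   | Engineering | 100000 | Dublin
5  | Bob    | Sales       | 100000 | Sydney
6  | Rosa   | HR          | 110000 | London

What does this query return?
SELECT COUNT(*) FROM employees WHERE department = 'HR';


Counting rows where department = 'HR'
  Rosa -> MATCH


1


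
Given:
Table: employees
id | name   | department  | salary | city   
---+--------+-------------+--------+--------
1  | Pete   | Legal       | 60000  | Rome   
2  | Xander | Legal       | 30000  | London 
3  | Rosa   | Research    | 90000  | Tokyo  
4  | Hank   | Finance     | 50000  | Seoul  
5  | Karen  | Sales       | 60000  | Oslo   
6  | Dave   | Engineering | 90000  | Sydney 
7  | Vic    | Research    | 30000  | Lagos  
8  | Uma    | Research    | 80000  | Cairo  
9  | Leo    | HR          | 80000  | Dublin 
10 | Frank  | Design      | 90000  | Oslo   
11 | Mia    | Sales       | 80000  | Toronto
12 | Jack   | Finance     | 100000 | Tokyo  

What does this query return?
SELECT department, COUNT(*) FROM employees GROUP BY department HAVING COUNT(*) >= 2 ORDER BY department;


Groups with count >= 2:
  Finance: 2 -> PASS
  Legal: 2 -> PASS
  Research: 3 -> PASS
  Sales: 2 -> PASS
  Design: 1 -> filtered out
  Engineering: 1 -> filtered out
  HR: 1 -> filtered out


4 groups:
Finance, 2
Legal, 2
Research, 3
Sales, 2


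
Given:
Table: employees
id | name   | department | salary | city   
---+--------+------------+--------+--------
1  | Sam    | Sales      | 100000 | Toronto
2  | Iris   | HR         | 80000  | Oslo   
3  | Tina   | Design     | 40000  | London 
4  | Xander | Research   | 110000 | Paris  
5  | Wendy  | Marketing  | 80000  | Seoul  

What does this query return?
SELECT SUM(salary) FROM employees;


SUM(salary) = 100000 + 80000 + 40000 + 110000 + 80000 = 410000

410000


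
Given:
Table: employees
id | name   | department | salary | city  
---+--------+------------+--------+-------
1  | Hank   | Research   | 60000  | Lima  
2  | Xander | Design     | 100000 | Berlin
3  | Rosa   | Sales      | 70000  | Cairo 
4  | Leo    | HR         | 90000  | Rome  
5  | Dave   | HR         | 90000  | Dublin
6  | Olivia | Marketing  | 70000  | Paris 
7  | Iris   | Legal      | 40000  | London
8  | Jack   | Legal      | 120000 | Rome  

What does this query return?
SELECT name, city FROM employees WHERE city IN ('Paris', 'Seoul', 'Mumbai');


Filtering: city IN ('Paris', 'Seoul', 'Mumbai')
Matching: 1 rows

1 rows:
Olivia, Paris


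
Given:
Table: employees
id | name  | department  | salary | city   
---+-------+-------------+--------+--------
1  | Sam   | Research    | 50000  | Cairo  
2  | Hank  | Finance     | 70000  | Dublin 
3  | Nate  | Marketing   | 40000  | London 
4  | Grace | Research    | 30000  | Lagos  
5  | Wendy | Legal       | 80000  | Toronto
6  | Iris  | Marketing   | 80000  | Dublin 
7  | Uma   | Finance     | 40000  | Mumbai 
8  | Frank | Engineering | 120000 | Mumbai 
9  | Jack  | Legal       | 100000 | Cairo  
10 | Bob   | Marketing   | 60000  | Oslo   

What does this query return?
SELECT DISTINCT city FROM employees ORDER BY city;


All 'city' values (row order): Cairo, Dublin, London, Lagos, Toronto, Dublin, Mumbai, Mumbai, Cairo, Oslo
Removing duplicates leaves 7 unique value(s).

7 values:
Cairo
Dublin
Lagos
London
Mumbai
Oslo
Toronto


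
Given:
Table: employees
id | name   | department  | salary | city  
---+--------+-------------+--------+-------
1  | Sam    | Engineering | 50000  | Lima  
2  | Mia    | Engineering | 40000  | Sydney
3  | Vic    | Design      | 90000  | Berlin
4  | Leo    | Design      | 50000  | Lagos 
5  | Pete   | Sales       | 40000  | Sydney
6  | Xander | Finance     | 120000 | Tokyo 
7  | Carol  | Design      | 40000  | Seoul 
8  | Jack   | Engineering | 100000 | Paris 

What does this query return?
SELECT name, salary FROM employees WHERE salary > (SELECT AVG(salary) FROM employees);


Subquery: AVG(salary) = 66250.0
Filtering: salary > 66250.0
  Vic (90000) -> MATCH
  Xander (120000) -> MATCH
  Jack (100000) -> MATCH


3 rows:
Vic, 90000
Xander, 120000
Jack, 100000


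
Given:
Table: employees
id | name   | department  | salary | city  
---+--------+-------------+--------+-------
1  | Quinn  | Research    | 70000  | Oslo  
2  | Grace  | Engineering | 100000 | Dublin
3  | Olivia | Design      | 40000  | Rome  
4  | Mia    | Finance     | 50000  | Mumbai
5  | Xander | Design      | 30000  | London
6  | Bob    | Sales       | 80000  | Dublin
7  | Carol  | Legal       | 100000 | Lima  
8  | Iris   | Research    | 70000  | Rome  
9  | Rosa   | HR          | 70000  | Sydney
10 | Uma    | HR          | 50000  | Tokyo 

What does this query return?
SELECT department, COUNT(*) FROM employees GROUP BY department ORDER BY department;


Assigning each row to its department group:
  Quinn -> Research
  Grace -> Engineering
  Olivia -> Design
  Mia -> Finance
  Xander -> Design
  Bob -> Sales
  Carol -> Legal
  Iris -> Research
  Rosa -> HR
  Uma -> HR


7 groups:
Design, 2
Engineering, 1
Finance, 1
HR, 2
Legal, 1
Research, 2
Sales, 1


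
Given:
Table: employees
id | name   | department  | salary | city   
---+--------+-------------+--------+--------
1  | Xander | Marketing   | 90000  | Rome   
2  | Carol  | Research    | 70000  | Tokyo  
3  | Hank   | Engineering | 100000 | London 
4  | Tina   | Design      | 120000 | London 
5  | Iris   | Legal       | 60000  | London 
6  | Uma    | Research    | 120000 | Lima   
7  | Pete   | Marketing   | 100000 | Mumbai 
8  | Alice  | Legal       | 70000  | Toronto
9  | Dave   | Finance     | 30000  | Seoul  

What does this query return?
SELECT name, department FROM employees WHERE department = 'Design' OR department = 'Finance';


Filtering: department = 'Design' OR 'Finance'
Matching: 2 rows

2 rows:
Tina, Design
Dave, Finance


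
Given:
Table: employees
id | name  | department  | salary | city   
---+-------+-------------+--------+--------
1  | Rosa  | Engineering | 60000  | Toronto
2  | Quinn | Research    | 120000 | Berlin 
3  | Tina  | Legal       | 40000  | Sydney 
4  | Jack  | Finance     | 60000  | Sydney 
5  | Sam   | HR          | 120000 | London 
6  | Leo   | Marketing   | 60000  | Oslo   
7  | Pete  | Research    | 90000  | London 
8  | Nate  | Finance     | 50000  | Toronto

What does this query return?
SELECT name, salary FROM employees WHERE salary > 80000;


Filtering: salary > 80000
Matching: 3 rows

3 rows:
Quinn, 120000
Sam, 120000
Pete, 90000


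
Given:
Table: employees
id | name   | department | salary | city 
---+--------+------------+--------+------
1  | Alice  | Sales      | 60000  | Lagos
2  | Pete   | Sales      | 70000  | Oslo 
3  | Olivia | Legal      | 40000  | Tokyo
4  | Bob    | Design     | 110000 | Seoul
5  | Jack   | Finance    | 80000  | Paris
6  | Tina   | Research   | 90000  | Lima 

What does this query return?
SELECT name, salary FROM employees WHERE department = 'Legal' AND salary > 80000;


Filtering: department = 'Legal' AND salary > 80000
Matching: 0 rows

Empty result set (0 rows)


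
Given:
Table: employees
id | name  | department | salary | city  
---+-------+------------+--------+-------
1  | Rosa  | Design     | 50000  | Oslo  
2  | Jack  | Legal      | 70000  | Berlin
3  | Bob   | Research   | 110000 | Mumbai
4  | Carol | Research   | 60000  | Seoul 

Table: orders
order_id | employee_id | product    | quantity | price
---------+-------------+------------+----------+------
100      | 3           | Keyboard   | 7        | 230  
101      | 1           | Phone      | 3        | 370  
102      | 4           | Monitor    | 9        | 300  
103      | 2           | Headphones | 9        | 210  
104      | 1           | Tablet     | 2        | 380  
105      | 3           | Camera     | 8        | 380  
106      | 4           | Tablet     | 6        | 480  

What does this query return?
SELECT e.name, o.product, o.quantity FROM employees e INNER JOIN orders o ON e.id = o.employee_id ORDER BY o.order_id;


Joining employees.id = orders.employee_id:
  employee Bob (id=3) -> order Keyboard
  employee Rosa (id=1) -> order Phone
  employee Carol (id=4) -> order Monitor
  employee Jack (id=2) -> order Headphones
  employee Rosa (id=1) -> order Tablet
  employee Bob (id=3) -> order Camera
  employee Carol (id=4) -> order Tablet


7 rows:
Bob, Keyboard, 7
Rosa, Phone, 3
Carol, Monitor, 9
Jack, Headphones, 9
Rosa, Tablet, 2
Bob, Camera, 8
Carol, Tablet, 6


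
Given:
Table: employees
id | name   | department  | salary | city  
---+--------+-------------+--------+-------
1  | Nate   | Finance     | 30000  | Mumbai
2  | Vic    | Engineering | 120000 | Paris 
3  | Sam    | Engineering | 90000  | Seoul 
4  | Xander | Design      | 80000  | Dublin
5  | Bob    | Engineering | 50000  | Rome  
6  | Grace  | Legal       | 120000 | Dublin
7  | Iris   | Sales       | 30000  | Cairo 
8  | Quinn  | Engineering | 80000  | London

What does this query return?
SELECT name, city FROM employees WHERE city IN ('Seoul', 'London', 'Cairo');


Filtering: city IN ('Seoul', 'London', 'Cairo')
Matching: 3 rows

3 rows:
Sam, Seoul
Iris, Cairo
Quinn, London


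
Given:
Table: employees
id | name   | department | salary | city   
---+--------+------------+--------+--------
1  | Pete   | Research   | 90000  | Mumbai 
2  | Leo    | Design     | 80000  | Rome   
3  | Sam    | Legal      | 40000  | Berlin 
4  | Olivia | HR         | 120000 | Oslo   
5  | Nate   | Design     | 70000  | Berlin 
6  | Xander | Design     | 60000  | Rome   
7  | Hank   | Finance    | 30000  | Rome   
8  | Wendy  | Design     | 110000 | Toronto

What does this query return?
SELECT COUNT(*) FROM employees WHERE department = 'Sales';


Counting rows where department = 'Sales'


0


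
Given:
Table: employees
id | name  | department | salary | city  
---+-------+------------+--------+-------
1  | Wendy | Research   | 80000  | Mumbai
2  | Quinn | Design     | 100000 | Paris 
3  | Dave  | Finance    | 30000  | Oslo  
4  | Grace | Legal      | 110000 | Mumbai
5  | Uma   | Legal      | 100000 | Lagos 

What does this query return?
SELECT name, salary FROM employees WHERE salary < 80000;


Filtering: salary < 80000
Matching: 1 rows

1 rows:
Dave, 30000


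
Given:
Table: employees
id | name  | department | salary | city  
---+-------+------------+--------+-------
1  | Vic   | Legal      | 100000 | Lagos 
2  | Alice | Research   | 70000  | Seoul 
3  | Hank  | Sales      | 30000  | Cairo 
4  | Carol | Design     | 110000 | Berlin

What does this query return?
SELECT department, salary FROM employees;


Projecting columns: department, salary

4 rows:
Legal, 100000
Research, 70000
Sales, 30000
Design, 110000


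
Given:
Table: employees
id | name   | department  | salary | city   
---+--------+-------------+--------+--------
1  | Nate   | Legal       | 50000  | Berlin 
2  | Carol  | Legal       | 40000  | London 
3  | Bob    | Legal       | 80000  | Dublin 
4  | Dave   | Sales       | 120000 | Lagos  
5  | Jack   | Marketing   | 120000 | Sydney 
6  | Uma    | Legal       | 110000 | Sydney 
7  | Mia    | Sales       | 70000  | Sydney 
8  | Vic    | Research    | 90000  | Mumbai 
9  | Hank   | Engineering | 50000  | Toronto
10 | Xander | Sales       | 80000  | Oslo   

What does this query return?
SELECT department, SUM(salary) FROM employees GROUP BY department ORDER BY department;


Summing salary within each department:
  Engineering: 50000 = 50000
  Legal: 50000 + 40000 + 80000 + 110000 = 280000
  Marketing: 120000 = 120000
  Research: 90000 = 90000
  Sales: 120000 + 70000 + 80000 = 270000


5 groups:
Engineering, 50000
Legal, 280000
Marketing, 120000
Research, 90000
Sales, 270000


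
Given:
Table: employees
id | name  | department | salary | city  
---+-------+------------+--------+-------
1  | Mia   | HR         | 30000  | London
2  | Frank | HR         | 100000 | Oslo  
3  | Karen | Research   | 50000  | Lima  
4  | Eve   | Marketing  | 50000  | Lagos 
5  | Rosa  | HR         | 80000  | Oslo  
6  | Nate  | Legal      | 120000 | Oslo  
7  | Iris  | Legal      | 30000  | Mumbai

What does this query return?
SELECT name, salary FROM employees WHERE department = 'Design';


Filtering: department = 'Design'
Matching rows: 0

Empty result set (0 rows)


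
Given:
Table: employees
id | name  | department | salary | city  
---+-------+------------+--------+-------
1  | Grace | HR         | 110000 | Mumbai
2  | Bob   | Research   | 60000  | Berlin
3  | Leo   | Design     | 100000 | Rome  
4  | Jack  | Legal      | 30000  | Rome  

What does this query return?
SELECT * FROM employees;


SELECT * returns all 4 rows with all columns

4 rows:
1, Grace, HR, 110000, Mumbai
2, Bob, Research, 60000, Berlin
3, Leo, Design, 100000, Rome
4, Jack, Legal, 30000, Rome


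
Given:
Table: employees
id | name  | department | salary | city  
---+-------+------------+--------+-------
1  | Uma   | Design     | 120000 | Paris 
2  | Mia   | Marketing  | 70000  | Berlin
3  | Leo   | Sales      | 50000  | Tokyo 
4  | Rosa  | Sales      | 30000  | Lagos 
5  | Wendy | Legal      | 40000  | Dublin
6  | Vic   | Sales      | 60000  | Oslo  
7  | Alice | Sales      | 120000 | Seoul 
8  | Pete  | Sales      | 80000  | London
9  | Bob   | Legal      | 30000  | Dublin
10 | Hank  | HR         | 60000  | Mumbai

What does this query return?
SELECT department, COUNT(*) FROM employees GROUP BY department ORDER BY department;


Assigning each row to its department group:
  Uma -> Design
  Mia -> Marketing
  Leo -> Sales
  Rosa -> Sales
  Wendy -> Legal
  Vic -> Sales
  Alice -> Sales
  Pete -> Sales
  Bob -> Legal
  Hank -> HR


5 groups:
Design, 1
HR, 1
Legal, 2
Marketing, 1
Sales, 5


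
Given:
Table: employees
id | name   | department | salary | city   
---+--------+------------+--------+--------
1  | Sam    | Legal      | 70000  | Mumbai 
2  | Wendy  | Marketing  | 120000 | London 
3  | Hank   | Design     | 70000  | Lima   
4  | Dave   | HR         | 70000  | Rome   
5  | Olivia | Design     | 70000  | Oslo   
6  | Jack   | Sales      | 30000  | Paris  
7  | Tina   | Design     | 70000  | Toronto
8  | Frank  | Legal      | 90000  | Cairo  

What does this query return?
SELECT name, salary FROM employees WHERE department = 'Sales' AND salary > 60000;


Filtering: department = 'Sales' AND salary > 60000
Matching: 0 rows

Empty result set (0 rows)


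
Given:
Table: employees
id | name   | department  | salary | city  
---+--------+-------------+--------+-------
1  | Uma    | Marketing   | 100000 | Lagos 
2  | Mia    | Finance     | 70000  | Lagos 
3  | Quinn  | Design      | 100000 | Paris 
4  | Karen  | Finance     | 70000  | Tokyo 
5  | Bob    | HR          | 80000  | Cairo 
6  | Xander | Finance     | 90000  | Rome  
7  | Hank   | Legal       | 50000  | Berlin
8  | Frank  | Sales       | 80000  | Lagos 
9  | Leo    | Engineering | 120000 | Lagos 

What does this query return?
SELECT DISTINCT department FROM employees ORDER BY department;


All 'department' values (row order): Marketing, Finance, Design, Finance, HR, Finance, Legal, Sales, Engineering
Removing duplicates leaves 7 unique value(s).

7 values:
Design
Engineering
Finance
HR
Legal
Marketing
Sales


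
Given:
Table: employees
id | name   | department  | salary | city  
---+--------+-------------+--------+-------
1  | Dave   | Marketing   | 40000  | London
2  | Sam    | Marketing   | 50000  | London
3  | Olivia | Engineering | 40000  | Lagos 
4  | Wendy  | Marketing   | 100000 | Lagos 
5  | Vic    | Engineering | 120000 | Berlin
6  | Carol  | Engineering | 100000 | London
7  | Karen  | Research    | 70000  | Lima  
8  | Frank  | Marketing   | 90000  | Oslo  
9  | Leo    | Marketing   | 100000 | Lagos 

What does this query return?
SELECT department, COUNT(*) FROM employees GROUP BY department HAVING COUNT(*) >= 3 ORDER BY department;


Groups with count >= 3:
  Engineering: 3 -> PASS
  Marketing: 5 -> PASS
  Research: 1 -> filtered out


2 groups:
Engineering, 3
Marketing, 5


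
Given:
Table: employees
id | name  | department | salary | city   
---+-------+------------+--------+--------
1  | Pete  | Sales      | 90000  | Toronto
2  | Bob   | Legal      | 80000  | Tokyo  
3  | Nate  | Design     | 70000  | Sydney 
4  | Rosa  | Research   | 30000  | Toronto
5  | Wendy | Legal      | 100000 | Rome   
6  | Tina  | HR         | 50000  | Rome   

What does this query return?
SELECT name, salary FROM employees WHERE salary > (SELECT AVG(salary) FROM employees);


Subquery: AVG(salary) = 70000.0
Filtering: salary > 70000.0
  Pete (90000) -> MATCH
  Bob (80000) -> MATCH
  Wendy (100000) -> MATCH


3 rows:
Pete, 90000
Bob, 80000
Wendy, 100000


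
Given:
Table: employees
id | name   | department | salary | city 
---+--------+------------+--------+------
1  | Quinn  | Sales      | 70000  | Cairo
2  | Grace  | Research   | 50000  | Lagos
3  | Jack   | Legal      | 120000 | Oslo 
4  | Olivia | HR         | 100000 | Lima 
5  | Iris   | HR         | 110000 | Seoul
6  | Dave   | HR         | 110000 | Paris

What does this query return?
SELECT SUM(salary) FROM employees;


SUM(salary) = 70000 + 50000 + 120000 + 100000 + 110000 + 110000 = 560000

560000


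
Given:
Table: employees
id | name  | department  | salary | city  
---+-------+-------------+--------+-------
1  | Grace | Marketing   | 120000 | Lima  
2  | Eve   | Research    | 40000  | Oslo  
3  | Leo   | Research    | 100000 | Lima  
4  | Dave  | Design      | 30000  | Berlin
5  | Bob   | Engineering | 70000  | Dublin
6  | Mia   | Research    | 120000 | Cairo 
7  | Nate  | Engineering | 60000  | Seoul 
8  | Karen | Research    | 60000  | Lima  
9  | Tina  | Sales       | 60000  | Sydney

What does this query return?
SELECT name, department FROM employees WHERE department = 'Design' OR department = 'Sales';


Filtering: department = 'Design' OR 'Sales'
Matching: 2 rows

2 rows:
Dave, Design
Tina, Sales


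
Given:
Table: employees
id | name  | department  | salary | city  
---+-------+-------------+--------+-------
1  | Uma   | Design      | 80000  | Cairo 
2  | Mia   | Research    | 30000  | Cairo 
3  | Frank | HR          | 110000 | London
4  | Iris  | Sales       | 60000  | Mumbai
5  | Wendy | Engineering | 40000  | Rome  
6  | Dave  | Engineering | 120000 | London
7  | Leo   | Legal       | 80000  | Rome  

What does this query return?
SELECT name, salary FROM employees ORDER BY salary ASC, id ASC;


Sorting by salary ASC, then id ASC for ties

7 rows:
Mia, 30000
Wendy, 40000
Iris, 60000
Uma, 80000
Leo, 80000
Frank, 110000
Dave, 120000


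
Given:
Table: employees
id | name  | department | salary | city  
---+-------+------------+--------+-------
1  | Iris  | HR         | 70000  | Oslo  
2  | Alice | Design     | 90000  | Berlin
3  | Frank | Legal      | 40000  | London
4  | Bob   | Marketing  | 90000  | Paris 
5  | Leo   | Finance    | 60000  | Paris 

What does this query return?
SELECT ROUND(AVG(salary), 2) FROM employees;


SUM(salary) = 350000
COUNT = 5
ROUND(AVG, 2) = ROUND(350000 / 5, 2) = 70000.0

70000.0


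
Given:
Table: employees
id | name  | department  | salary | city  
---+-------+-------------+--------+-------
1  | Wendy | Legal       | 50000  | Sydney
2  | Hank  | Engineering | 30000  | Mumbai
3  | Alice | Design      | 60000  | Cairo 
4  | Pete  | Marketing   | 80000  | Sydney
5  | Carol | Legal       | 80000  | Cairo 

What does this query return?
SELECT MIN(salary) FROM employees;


Salaries: 50000, 30000, 60000, 80000, 80000
MIN = 30000

30000


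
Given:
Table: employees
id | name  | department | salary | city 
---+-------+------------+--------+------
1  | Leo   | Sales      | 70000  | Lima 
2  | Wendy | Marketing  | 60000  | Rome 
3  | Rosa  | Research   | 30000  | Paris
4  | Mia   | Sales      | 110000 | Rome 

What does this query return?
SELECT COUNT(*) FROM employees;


COUNT(*) counts all rows

4


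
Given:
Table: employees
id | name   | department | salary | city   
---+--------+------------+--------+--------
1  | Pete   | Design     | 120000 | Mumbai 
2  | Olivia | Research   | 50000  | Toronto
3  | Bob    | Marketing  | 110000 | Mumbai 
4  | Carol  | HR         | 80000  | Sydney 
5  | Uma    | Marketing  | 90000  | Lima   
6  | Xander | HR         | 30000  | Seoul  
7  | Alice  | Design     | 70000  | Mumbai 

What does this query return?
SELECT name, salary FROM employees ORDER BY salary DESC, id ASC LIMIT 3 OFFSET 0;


Sort by salary DESC (id ASC tiebreak), then skip 0 and take 3
Rows 1 through 3

3 rows:
Pete, 120000
Bob, 110000
Uma, 90000


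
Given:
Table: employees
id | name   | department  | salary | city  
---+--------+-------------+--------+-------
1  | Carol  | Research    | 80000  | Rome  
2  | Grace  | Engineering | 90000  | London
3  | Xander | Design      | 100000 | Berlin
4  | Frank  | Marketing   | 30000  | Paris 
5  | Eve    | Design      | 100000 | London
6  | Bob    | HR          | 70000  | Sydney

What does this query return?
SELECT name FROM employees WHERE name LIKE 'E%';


LIKE 'E%' matches names starting with 'E'
Matching: 1

1 rows:
Eve


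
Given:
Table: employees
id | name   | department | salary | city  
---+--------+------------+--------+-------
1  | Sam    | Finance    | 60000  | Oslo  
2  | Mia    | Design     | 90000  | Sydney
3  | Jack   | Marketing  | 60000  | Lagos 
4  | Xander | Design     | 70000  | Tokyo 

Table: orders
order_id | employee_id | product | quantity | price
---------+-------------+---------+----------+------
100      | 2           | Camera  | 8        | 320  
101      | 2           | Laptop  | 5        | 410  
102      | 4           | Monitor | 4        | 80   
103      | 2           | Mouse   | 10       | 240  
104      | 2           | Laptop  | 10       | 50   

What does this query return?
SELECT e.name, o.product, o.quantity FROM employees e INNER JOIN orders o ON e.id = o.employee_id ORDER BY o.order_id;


Joining employees.id = orders.employee_id:
  employee Mia (id=2) -> order Camera
  employee Mia (id=2) -> order Laptop
  employee Xander (id=4) -> order Monitor
  employee Mia (id=2) -> order Mouse
  employee Mia (id=2) -> order Laptop


5 rows:
Mia, Camera, 8
Mia, Laptop, 5
Xander, Monitor, 4
Mia, Mouse, 10
Mia, Laptop, 10


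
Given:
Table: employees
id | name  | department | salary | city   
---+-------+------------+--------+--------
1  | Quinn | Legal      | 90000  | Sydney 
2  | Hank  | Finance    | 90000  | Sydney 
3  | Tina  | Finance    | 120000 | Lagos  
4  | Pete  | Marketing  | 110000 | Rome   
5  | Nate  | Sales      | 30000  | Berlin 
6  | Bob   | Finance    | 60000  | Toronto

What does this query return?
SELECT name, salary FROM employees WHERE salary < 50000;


Filtering: salary < 50000
Matching: 1 rows

1 rows:
Nate, 30000


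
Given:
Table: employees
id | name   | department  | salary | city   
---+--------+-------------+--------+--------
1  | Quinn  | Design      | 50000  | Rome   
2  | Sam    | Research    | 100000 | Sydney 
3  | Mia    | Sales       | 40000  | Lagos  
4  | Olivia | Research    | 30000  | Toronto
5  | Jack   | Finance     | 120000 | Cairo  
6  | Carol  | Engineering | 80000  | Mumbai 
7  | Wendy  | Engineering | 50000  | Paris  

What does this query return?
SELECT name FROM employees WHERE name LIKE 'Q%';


LIKE 'Q%' matches names starting with 'Q'
Matching: 1

1 rows:
Quinn
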